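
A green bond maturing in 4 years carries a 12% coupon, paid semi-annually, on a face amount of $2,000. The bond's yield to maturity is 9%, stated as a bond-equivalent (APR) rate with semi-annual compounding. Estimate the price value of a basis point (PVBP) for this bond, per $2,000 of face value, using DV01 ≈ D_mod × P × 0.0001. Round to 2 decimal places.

$0.70

Periodic yield y = 0.045.
  t   CF        PV=CF/(1+0.045)^t    t·PV
  1       120.00       114.8325       114.8325
  2       120.00       109.8876       219.7752
  3       120.00       105.1556       315.4668
  4       120.00       100.6274       402.5094
  5       120.00        96.2941       481.4706
  6       120.00        92.1475       552.8849
  7       120.00        88.1794       617.2559
  8     2,120.00     1,490.7525    11,926.0198
  Σ                  2,197.8766    14,630.2152
P = 2,197.8766; D_Mac = 6.65652 half-year periods = 3.32826 yrs; D_mod = 3.18494 yrs.
DV01 ≈ 3.18494 × 2,197.8766 × 0.0001 = 0.700010.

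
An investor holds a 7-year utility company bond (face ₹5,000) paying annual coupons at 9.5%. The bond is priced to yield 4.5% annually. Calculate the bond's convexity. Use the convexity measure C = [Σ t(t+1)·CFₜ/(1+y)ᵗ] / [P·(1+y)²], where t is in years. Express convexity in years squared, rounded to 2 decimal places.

37.99

With y = 0.045:
  t   CF        PV=CF/(1+0.045)^t    t·PV        t(t+1)·PV
  1       475.00       454.5455       454.5455         909.0909
  2       475.00       434.9717       869.9435       2,609.8304
  3       475.00       416.2409     1,248.7227       4,994.8906
  4       475.00       398.3166     1,593.2666       7,966.3328
  5       475.00       381.1642     1,905.8212      11,434.9274
  6       475.00       364.7505     2,188.5029      15,319.5200
  7     5,475.00     4,023.1858    28,162.3006     225,298.4051
  Σ                  6,473.1752    36,423.1029     268,532.9972
P = 6,473.1752.
Convexity = Σ t(t+1)·PV / [P·(1+y)²] = 268,532.9972 / (6,473.1752 × 1.092025) = 37.98811.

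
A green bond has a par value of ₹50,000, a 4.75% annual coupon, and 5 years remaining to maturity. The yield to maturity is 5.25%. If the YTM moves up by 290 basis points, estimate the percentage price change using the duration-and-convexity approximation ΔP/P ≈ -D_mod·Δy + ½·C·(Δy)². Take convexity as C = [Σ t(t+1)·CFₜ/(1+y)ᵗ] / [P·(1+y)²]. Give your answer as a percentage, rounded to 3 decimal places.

-11.561%

With y = 0.0525:
  t   CF        PV=CF/(1+0.0525)^t    t·PV        t(t+1)·PV
  1     2,375.00     2,256.5321     2,256.5321       4,513.0641
  2     2,375.00     2,143.9735     4,287.9469      12,863.8408
  3     2,375.00     2,037.0294     6,111.0882      24,444.3530
  4     2,375.00     1,935.4199     7,741.6795      38,708.3974
  5    52,375.00    40,552.1153   202,760.5767   1,216,563.4601
  Σ                 48,925.0702   223,157.8234   1,297,093.1155
P = 48,925.0702; D_Mac = 4.56122 yrs; D_mod = 4.33370 yrs; C = 23.93291.
Duration effect: -4.33370 × (+0.029) = -0.125677
Convexity effect: 0.5 × 23.93291 × (0.029)² = +0.0100638
ΔP/P ≈ -0.125677 + 0.0100638 = -0.115613 = -11.5613%.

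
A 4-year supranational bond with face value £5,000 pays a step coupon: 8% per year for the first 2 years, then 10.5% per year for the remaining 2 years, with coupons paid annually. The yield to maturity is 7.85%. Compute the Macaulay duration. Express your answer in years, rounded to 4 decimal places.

Periodic yield y = 0.0785. Discount each cash flow and weight by its year:
  t   CF        PV=CF/(1+0.0785)^t    t·PV
  1       400.00       370.8855       370.8855
  2       400.00       343.8901       687.7802
  3       525.00       418.5033     1,255.5098
  4     5,525.00     4,083.6798    16,334.7193
  Σ                  5,216.9587    18,648.8948
Price P = Σ PV = 5,216.9587.
Macaulay duration = Σ(t·PV) / P = 18,648.8948 / 5,216.9587 = 3.57467 years.

3.5747 years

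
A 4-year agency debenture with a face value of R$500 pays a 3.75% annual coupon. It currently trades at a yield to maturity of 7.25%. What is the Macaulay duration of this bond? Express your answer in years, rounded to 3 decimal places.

Periodic yield y = 0.0725. Discount each cash flow and weight by its year:
  t   CF        PV=CF/(1+0.0725)^t    t·PV
  1        18.75        17.4825        17.4825
  2        18.75        16.3007        32.6014
  3        18.75        15.1988        45.5964
  4       518.75       392.0748     1,568.2991
  Σ                    441.0568     1,663.9795
Price P = Σ PV = 441.0568.
Macaulay duration = Σ(t·PV) / P = 1,663.9795 / 441.0568 = 3.77271 years.

3.773 years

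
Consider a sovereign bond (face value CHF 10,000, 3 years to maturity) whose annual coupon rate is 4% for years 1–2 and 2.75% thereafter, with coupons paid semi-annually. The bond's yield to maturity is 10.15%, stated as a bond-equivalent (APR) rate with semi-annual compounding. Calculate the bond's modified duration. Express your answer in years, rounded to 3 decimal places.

2.705 years

Periodic yield y = 0.05075. First find Macaulay duration:
  t   CF        PV=CF/(1+0.05075)^t    t·PV
  1       200.00       190.3402       190.3402
  2       200.00       181.1470       362.2940
  3       200.00       172.3978       517.1935
  4       200.00       164.0712       656.2849
  5       137.50       107.3509       536.7545
  6    10,137.50     7,532.4191    45,194.5145
  Σ                  8,347.7263    47,457.3817
P = 8,347.7263; Macaulay duration = 47,457.3817 / 8,347.7263 = 5.68507 half-year periods = 2.84253 years.
Modified duration = D_Mac / (1 + y) = 2.84253 / 1.05075 = 2.70524 years.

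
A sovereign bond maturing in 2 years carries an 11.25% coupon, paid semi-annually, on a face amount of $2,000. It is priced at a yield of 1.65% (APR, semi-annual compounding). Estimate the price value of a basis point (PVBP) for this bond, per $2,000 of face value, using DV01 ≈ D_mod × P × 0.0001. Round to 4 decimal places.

$0.4383

Periodic yield y = 0.00825.
  t   CF        PV=CF/(1+0.00825)^t    t·PV
  1       112.50       111.5795       111.5795
  2       112.50       110.6665       221.3329
  3       112.50       109.7609       329.2828
  4     2,112.50     2,044.2019     8,176.8077
  Σ                  2,376.2088     8,839.0030
P = 2,376.2088; D_Mac = 3.71979 half-year periods = 1.85990 yrs; D_mod = 1.84468 yrs.
DV01 ≈ 1.84468 × 2,376.2088 × 0.0001 = 0.438334.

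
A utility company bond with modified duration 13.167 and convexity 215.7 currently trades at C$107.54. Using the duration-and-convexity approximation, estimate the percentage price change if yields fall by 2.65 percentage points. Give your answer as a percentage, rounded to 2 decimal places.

Duration effect: -D_mod·Δy = -13.167 × (-0.0265) = +0.3489255
Convexity effect: ½·C·(Δy)² = 0.5 × 215.7 × (-0.0265)² = +0.0757376625
ΔP/P ≈ +0.3489255 + 0.0757376625 = +0.4246631625
= +42.46631625%.

+42.47%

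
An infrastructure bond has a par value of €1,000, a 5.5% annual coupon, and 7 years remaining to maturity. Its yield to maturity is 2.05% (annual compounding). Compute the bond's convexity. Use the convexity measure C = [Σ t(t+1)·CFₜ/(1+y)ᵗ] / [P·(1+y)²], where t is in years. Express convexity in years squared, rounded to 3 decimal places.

44.642

With y = 0.0205:
  t   CF        PV=CF/(1+0.0205)^t    t·PV        t(t+1)·PV
  1        55.00        53.8951        53.8951         107.7903
  2        55.00        52.8125       105.6250         316.8750
  3        55.00        51.7516       155.2548         621.0190
  4        55.00        50.7120       202.8480       1,014.2398
  5        55.00        49.6933       248.4664       1,490.7983
  6        55.00        48.6950       292.1702       2,045.1912
  7     1,055.00       915.2956     6,407.0695      51,256.5562
  Σ                  1,222.8552     7,465.3289      56,852.4698
P = 1,222.8552.
Convexity = Σ t(t+1)·PV / [P·(1+y)²] = 56,852.4698 / (1,222.8552 × 1.041420) = 44.64248.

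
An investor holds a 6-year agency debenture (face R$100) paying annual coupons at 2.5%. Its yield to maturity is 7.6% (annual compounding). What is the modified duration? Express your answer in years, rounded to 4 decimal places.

5.1888 years

Periodic yield y = 0.076. First find Macaulay duration:
  t   CF        PV=CF/(1+0.076)^t    t·PV
  1         2.50         2.3234         2.3234
  2         2.50         2.1593         4.3186
  3         2.50         2.0068         6.0204
  4         2.50         1.8651         7.4602
  5         2.50         1.7333         8.6666
  6       102.50        66.0466       396.2794
  Σ                     76.1345       425.0686
P = 76.1345; Macaulay duration = 425.0686 / 76.1345 = 5.58313 years.
Modified duration = D_Mac / (1 + y) = 5.58313 / 1.076 = 5.18878 years.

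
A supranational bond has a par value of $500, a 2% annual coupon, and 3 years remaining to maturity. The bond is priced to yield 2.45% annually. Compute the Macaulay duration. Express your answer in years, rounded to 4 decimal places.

Periodic yield y = 0.0245. Discount each cash flow and weight by its year:
  t   CF        PV=CF/(1+0.0245)^t    t·PV
  1        10.00         9.7609         9.7609
  2        10.00         9.5274        19.0549
  3       510.00       474.2794     1,422.8383
  Σ                    493.5677     1,451.6540
Price P = Σ PV = 493.5677.
Macaulay duration = Σ(t·PV) / P = 1,451.6540 / 493.5677 = 2.94114 years.

2.9411 years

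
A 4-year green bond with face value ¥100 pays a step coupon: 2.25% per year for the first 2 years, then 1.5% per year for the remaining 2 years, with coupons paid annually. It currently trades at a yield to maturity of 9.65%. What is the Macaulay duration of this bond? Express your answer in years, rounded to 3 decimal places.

3.853 years

Periodic yield y = 0.0965. Discount each cash flow and weight by its year:
  t   CF        PV=CF/(1+0.0965)^t    t·PV
  1         2.25         2.0520         2.0520
  2         2.25         1.8714         3.7428
  3         1.50         1.1378         3.4134
  4       101.50        70.2153       280.8610
  Σ                     75.2764       290.0692
Price P = Σ PV = 75.2764.
Macaulay duration = Σ(t·PV) / P = 290.0692 / 75.2764 = 3.85339 years.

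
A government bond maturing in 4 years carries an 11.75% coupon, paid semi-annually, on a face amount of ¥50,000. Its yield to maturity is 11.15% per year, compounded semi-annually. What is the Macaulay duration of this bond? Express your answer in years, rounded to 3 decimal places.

Periodic yield y = 0.05575. Discount each cash flow and weight by its period:
  t   CF        PV=CF/(1+0.05575)^t    t·PV
  1     2,937.50     2,782.3822     2,782.3822
  2     2,937.50     2,635.4555     5,270.9111
  3     2,937.50     2,496.2875     7,488.8626
  4     2,937.50     2,364.4684     9,457.8736
  5     2,937.50     2,239.6101    11,198.0507
  6     2,937.50     2,121.3451    12,728.0709
  7     2,937.50     2,009.3253    14,065.2768
  8    52,937.50    34,298.4668   274,387.7345
  Σ                 50,947.3410   337,379.1623
Price P = Σ PV = 50,947.3410.
Macaulay duration = Σ(t·PV) / P = 337,379.1623 / 50,947.3410 = 6.62212 half-year periods.
In years: 6.62212 / 2 = 3.31106 years.

3.311 years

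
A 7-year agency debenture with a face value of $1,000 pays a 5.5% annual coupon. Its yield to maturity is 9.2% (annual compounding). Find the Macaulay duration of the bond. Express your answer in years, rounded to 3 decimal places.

Periodic yield y = 0.092. Discount each cash flow and weight by its year:
  t   CF        PV=CF/(1+0.092)^t    t·PV
  1        55.00        50.3663        50.3663
  2        55.00        46.1230        92.2460
  3        55.00        42.2372       126.7115
  4        55.00        38.6787       154.7149
  5        55.00        35.4201       177.1004
  6        55.00        32.4360       194.6158
  7     1,055.00       569.7627     3,988.3387
  Σ                    815.0239     4,784.0935
Price P = Σ PV = 815.0239.
Macaulay duration = Σ(t·PV) / P = 4,784.0935 / 815.0239 = 5.86988 years.

5.870 years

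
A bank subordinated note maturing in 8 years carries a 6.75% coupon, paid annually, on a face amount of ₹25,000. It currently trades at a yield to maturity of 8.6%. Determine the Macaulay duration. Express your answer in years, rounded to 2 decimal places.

Periodic yield y = 0.086. Discount each cash flow and weight by its year:
  t   CF        PV=CF/(1+0.086)^t    t·PV
  1     1,687.50     1,553.8674     1,553.8674
  2     1,687.50     1,430.8171     2,861.6343
  3     1,687.50     1,317.5112     3,952.5335
  4     1,687.50     1,213.1779     4,852.7115
  5     1,687.50     1,117.1067     5,585.5335
  6     1,687.50     1,028.6434     6,171.8602
  7     1,687.50       947.1854     6,630.2979
  8    26,687.50    13,793.3352   110,346.6816
  Σ                 22,401.6443   141,955.1199
Price P = Σ PV = 22,401.6443.
Macaulay duration = Σ(t·PV) / P = 141,955.1199 / 22,401.6443 = 6.33682 years.

6.34 years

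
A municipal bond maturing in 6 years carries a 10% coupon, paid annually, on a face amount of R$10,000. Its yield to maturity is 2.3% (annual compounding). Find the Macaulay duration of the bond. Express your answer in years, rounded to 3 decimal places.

Periodic yield y = 0.023. Discount each cash flow and weight by its year:
  t   CF        PV=CF/(1+0.023)^t    t·PV
  1     1,000.00       977.5171       977.5171
  2     1,000.00       955.5397     1,911.0794
  3     1,000.00       934.0564     2,802.1692
  4     1,000.00       913.0561     3,652.2244
  5     1,000.00       892.5280     4,462.6398
  6    11,000.00     9,597.0749    57,582.4492
  Σ                 14,269.7721    71,388.0791
Price P = Σ PV = 14,269.7721.
Macaulay duration = Σ(t·PV) / P = 71,388.0791 / 14,269.7721 = 5.00275 years.

5.003 years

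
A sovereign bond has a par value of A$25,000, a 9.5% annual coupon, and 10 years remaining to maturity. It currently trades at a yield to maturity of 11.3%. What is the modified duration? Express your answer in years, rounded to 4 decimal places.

6.0091 years

Periodic yield y = 0.113. First find Macaulay duration:
  t   CF        PV=CF/(1+0.113)^t    t·PV
  1     2,375.00     2,133.8724     2,133.8724
  2     2,375.00     1,917.2259     3,834.4518
  3     2,375.00     1,722.5749     5,167.7248
  4     2,375.00     1,547.6864     6,190.7455
  5     2,375.00     1,390.5538     6,952.7689
  6     2,375.00     1,249.3745     7,496.2468
  7     2,375.00     1,122.5287     7,857.7011
  8     2,375.00     1,008.5613     8,068.4904
  9     2,375.00       906.1647     8,155.4822
  10   27,375.00     9,384.3130    93,843.1300
  Σ                 22,382.8556   149,700.6139
P = 22,382.8556; Macaulay duration = 149,700.6139 / 22,382.8556 = 6.68818 years.
Modified duration = D_Mac / (1 + y) = 6.68818 / 1.113 = 6.00915 years.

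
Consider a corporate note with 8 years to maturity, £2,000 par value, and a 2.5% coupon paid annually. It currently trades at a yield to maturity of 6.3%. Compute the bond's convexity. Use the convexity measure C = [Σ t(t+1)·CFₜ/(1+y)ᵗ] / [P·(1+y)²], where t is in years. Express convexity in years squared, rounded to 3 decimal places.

With y = 0.063:
  t   CF        PV=CF/(1+0.063)^t    t·PV        t(t+1)·PV
  1        50.00        47.0367        47.0367          94.0734
  2        50.00        44.2490        88.4980         265.4940
  3        50.00        41.6265       124.8796         499.5184
  4        50.00        39.1595       156.6379         783.1897
  5        50.00        36.8386       184.1932       1,105.1594
  6        50.00        34.6554       207.9322       1,455.5251
  7        50.00        32.6015       228.2103       1,825.6822
  8     2,050.00     1,257.4414    10,059.5310      90,535.7787
  Σ                  1,533.6085    11,096.9189      96,564.4209
P = 1,533.6085.
Convexity = Σ t(t+1)·PV / [P·(1+y)²] = 96,564.4209 / (1,533.6085 × 1.129969) = 55.72321.

55.723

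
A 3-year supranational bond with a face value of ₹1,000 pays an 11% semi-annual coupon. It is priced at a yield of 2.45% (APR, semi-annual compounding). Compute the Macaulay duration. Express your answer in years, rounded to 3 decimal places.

Periodic yield y = 0.01225. Discount each cash flow and weight by its period:
  t   CF        PV=CF/(1+0.01225)^t    t·PV
  1        55.00        54.3344        54.3344
  2        55.00        53.6769       107.3537
  3        55.00        53.0273       159.0818
  4        55.00        52.3856       209.5422
  5        55.00        51.7516       258.7580
  6     1,055.00       980.6765     5,884.0587
  Σ                  1,245.8521     6,673.1289
Price P = Σ PV = 1,245.8521.
Macaulay duration = Σ(t·PV) / P = 6,673.1289 / 1,245.8521 = 5.35628 half-year periods.
In years: 5.35628 / 2 = 2.67814 years.

2.678 years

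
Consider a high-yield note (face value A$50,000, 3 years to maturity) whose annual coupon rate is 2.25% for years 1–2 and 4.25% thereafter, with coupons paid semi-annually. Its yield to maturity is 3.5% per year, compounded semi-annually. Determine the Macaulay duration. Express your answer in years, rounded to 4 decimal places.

2.9129 years

Periodic yield y = 0.0175. Discount each cash flow and weight by its period:
  t   CF        PV=CF/(1+0.0175)^t    t·PV
  1       562.50       552.8256       552.8256
  2       562.50       543.3175     1,086.6350
  3       562.50       533.9730     1,601.9189
  4       562.50       524.7892     2,099.1566
  5     1,062.50       974.2196     4,871.0978
  6    51,062.50    46,014.5910   276,087.5462
  Σ                 49,143.7158   286,299.1802
Price P = Σ PV = 49,143.7158.
Macaulay duration = Σ(t·PV) / P = 286,299.1802 / 49,143.7158 = 5.82575 half-year periods.
In years: 5.82575 / 2 = 2.91288 years.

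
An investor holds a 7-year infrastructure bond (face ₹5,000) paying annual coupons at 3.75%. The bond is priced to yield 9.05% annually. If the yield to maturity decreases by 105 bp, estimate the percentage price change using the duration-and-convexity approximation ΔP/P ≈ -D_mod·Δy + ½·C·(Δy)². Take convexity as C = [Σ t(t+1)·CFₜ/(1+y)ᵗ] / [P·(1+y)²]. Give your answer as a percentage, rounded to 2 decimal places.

+6.13%

With y = 0.0905:
  t   CF        PV=CF/(1+0.0905)^t    t·PV        t(t+1)·PV
  1       187.50       171.9395       171.9395         343.8790
  2       187.50       157.6703       315.3406         946.0219
  3       187.50       144.5853       433.7560       1,735.0241
  4       187.50       132.5863       530.3451       2,651.7256
  5       187.50       121.5830       607.9151       3,647.4906
  6       187.50       111.4929       668.9575       4,682.7022
  7     5,187.50     2,828.6448    19,800.5138     158,404.1106
  Σ                  3,668.5022    22,528.7676     172,410.9540
P = 3,668.5022; D_Mac = 6.14114 yrs; D_mod = 5.63149 yrs; C = 39.52071.
Duration effect: -5.63149 × (-0.0105) = +0.059131
Convexity effect: 0.5 × 39.52071 × (-0.0105)² = +0.0021786
ΔP/P ≈ +0.059131 + 0.0021786 = +0.061309 = +6.1309%.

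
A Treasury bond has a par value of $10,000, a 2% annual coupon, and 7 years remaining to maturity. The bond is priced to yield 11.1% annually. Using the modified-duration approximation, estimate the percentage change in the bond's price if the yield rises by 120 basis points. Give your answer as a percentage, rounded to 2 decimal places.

-6.96%

Periodic yield y = 0.111. Modified duration first:
  t   CF        PV=CF/(1+0.111)^t    t·PV
  1       200.00       180.0180       180.0180
  2       200.00       162.0324       324.0648
  3       200.00       145.8437       437.5312
  4       200.00       131.2725       525.0900
  5       200.00       118.1571       590.7853
  6       200.00       106.3520       638.1120
  7    10,200.00     4,882.0448    34,174.3135
  Σ                  5,725.7205    36,869.9149
P = 5,725.7205; D_Mac = 6.43935 yrs; D_mod = 6.43935/(1+0.111) = 5.79599 yrs.
ΔP/P ≈ -D_mod · Δy = -5.79599 × (+0.012) = -0.069552 = -6.9552%.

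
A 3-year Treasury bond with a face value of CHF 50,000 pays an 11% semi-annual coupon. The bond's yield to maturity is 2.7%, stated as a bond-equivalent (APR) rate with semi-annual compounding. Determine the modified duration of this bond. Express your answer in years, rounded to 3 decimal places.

2.641 years

Periodic yield y = 0.0135. First find Macaulay duration:
  t   CF        PV=CF/(1+0.0135)^t    t·PV
  1     2,750.00     2,713.3695     2,713.3695
  2     2,750.00     2,677.2269     5,354.4539
  3     2,750.00     2,641.5658     7,924.6974
  4     2,750.00     2,606.3797    10,425.5187
  5     2,750.00     2,571.6622    12,858.3112
  6    52,750.00    48,672.0844   292,032.5066
  Σ                 61,882.2886   331,308.8574
P = 61,882.2886; Macaulay duration = 331,308.8574 / 61,882.2886 = 5.35386 half-year periods = 2.67693 years.
Modified duration = D_Mac / (1 + y) = 2.67693 / 1.0135 = 2.64127 years.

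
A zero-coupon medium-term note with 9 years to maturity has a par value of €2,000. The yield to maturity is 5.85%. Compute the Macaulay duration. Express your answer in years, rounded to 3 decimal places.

A zero-coupon bond has a single cash flow at maturity, so its Macaulay duration equals its maturity: 9 years.

9.000 years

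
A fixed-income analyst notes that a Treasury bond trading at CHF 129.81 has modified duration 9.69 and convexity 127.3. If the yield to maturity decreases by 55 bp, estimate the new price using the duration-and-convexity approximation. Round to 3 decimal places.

CHF 136.978

Duration effect: -D_mod·Δy = -9.69 × (-0.0055) = +0.053295
Convexity effect: ½·C·(Δy)² = 0.5 × 127.3 × (-0.0055)² = +0.0019254125
ΔP/P ≈ +0.053295 + 0.0019254125 = +0.0552204125
New price ≈ 129.81 × (1 + 0.0552204125) = 136.978161746625.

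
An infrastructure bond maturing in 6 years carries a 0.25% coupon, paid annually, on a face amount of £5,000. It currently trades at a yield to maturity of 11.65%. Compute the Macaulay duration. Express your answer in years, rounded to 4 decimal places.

5.9444 years

Periodic yield y = 0.1165. Discount each cash flow and weight by its year:
  t   CF        PV=CF/(1+0.1165)^t    t·PV
  1        12.50        11.1957        11.1957
  2        12.50        10.0275        20.0550
  3        12.50         8.9812        26.9436
  4        12.50         8.0441        32.1762
  5        12.50         7.2047        36.0235
  6     5,012.50     2,587.6291    15,525.7744
  Σ                  2,633.0822    15,652.1684
Price P = Σ PV = 2,633.0822.
Macaulay duration = Σ(t·PV) / P = 15,652.1684 / 2,633.0822 = 5.94443 years.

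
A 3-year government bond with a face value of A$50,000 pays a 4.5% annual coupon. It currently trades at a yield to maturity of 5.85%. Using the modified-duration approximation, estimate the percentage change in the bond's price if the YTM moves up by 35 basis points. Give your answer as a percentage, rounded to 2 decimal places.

-0.95%

Periodic yield y = 0.0585. Modified duration first:
  t   CF        PV=CF/(1+0.0585)^t    t·PV
  1     2,250.00     2,125.6495     2,125.6495
  2     2,250.00     2,008.1715     4,016.3429
  3    52,250.00    44,056.8769   132,170.6307
  Σ                 48,190.6979   138,312.6232
P = 48,190.6979; D_Mac = 2.87011 yrs; D_mod = 2.87011/(1+0.0585) = 2.71149 yrs.
ΔP/P ≈ -D_mod · Δy = -2.71149 × (+0.0035) = -0.009490 = -0.9490%.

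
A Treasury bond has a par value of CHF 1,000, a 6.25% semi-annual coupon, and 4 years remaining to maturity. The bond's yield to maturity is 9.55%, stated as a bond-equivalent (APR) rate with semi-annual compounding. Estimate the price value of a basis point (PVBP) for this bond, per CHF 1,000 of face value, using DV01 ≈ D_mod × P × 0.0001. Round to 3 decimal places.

Periodic yield y = 0.04775.
  t   CF        PV=CF/(1+0.04775)^t    t·PV
  1        31.25        29.8258        29.8258
  2        31.25        28.4665        56.9331
  3        31.25        27.1692        81.5076
  4        31.25        25.9310       103.7240
  5        31.25        24.7492       123.7461
  6        31.25        23.6213       141.7279
  7        31.25        22.5448       157.8136
  8     1,031.25       710.0724     5,680.5789
  Σ                    892.3803     6,375.8570
P = 892.3803; D_Mac = 7.14478 half-year periods = 3.57239 yrs; D_mod = 3.40958 yrs.
DV01 ≈ 3.40958 × 892.3803 × 0.0001 = 0.304264.

CHF 0.304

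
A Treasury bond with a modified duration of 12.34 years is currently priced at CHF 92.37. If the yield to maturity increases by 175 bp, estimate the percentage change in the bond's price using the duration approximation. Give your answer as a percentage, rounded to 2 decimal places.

Duration approximation: ΔP/P ≈ -D_mod · Δy = -12.34 × (+0.0175) = -0.215950.
As a percentage: -21.5950%.

-21.60%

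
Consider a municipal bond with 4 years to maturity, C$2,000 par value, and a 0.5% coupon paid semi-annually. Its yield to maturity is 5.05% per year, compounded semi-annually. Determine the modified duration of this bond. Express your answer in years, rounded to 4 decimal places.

3.8636 years

Periodic yield y = 0.02525. First find Macaulay duration:
  t   CF        PV=CF/(1+0.02525)^t    t·PV
  1         5.00         4.8769         4.8769
  2         5.00         4.7568         9.5135
  3         5.00         4.6396        13.9188
  4         5.00         4.5253        18.1013
  5         5.00         4.4139        22.0694
  6         5.00         4.3052        25.8311
  7         5.00         4.1992        29.3941
  8     2,005.00     1,642.3895    13,139.1158
  Σ                  1,674.1062    13,262.8209
P = 1,674.1062; Macaulay duration = 13,262.8209 / 1,674.1062 = 7.92233 half-year periods = 3.96116 years.
Modified duration = D_Mac / (1 + y) = 3.96116 / 1.02525 = 3.86361 years.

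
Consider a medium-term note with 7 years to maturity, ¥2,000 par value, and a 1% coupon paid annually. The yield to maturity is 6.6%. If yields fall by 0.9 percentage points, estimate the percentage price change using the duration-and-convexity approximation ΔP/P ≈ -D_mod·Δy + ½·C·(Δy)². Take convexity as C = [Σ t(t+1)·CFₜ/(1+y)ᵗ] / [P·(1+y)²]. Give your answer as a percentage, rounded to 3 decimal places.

+5.883%

With y = 0.066:
  t   CF        PV=CF/(1+0.066)^t    t·PV        t(t+1)·PV
  1        20.00        18.7617        18.7617          37.5235
  2        20.00        17.6001        35.2002         105.6007
  3        20.00        16.5104        49.5313         198.1252
  4        20.00        15.4882        61.9528         309.7642
  5        20.00        14.5293        72.6464         435.8783
  6        20.00        13.6297        81.7783         572.4480
  7     2,020.00     1,291.3707     9,039.5951      72,316.7606
  Σ                  1,387.8902     9,359.4658      73,976.1003
P = 1,387.8902; D_Mac = 6.74366 yrs; D_mod = 6.32614 yrs; C = 46.90530.
Duration effect: -6.32614 × (-0.009) = +0.056935
Convexity effect: 0.5 × 46.90530 × (-0.009)² = +0.0018997
ΔP/P ≈ +0.056935 + 0.0018997 = +0.058835 = +5.8835%.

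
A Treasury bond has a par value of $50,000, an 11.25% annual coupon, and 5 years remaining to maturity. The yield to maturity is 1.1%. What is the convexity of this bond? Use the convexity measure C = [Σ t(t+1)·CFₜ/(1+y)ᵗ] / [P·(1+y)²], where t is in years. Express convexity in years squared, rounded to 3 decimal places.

With y = 0.011:
  t   CF        PV=CF/(1+0.011)^t    t·PV        t(t+1)·PV
  1     5,625.00     5,563.7982     5,563.7982      11,127.5964
  2     5,625.00     5,503.2623    11,006.5247      33,019.5740
  3     5,625.00     5,443.3851    16,330.1553      65,320.6212
  4     5,625.00     5,384.1593    21,536.6374     107,683.1869
  5    55,625.00    52,664.0490   263,320.2449   1,579,921.4695
  Σ                 74,558.6540   317,757.3605   1,797,072.4480
P = 74,558.6540.
Convexity = Σ t(t+1)·PV / [P·(1+y)²] = 1,797,072.4480 / (74,558.6540 × 1.022121) = 23.58116.

23.581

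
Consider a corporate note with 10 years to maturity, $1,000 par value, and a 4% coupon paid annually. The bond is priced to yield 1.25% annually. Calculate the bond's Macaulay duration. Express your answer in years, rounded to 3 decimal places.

8.631 years

Periodic yield y = 0.0125. Discount each cash flow and weight by its year:
  t   CF        PV=CF/(1+0.0125)^t    t·PV
  1        40.00        39.5062        39.5062
  2        40.00        39.0184        78.0369
  3        40.00        38.5367       115.6102
  4        40.00        38.0610       152.2439
  5        40.00        37.5911       187.9554
  6        40.00        37.1270       222.7620
  7        40.00        36.6686       256.6805
  8        40.00        36.2159       289.7275
  9        40.00        35.7688       321.9194
  10    1,040.00       918.5082     9,185.0816
  Σ                  1,257.0020    10,849.5236
Price P = Σ PV = 1,257.0020.
Macaulay duration = Σ(t·PV) / P = 10,849.5236 / 1,257.0020 = 8.63127 years.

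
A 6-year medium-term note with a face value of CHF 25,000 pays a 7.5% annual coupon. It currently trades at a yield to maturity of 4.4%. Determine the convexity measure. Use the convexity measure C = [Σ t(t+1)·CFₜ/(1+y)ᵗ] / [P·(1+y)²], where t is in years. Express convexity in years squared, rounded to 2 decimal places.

31.07

With y = 0.044:
  t   CF        PV=CF/(1+0.044)^t    t·PV        t(t+1)·PV
  1     1,875.00     1,795.9770     1,795.9770       3,591.9540
  2     1,875.00     1,720.2845     3,440.5690      10,321.7070
  3     1,875.00     1,647.7821     4,943.3462      19,773.3850
  4     1,875.00     1,578.3353     6,313.3413      31,566.7066
  5     1,875.00     1,511.8154     7,559.0772      45,354.4634
  6    26,875.00    20,756.0869   124,536.5216     871,755.6511
  Σ                 29,010.2813   148,588.8324     982,363.8670
P = 29,010.2813.
Convexity = Σ t(t+1)·PV / [P·(1+y)²] = 982,363.8670 / (29,010.2813 × 1.089936) = 31.06844.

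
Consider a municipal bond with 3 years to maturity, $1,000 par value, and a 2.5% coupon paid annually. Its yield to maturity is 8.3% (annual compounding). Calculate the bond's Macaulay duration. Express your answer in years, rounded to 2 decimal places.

Periodic yield y = 0.083. Discount each cash flow and weight by its year:
  t   CF        PV=CF/(1+0.083)^t    t·PV
  1        25.00        23.0840        23.0840
  2        25.00        21.3149        42.6298
  3     1,025.00       806.9349     2,420.8047
  Σ                    851.3338     2,486.5185
Price P = Σ PV = 851.3338.
Macaulay duration = Σ(t·PV) / P = 2,486.5185 / 851.3338 = 2.92073 years.

2.92 years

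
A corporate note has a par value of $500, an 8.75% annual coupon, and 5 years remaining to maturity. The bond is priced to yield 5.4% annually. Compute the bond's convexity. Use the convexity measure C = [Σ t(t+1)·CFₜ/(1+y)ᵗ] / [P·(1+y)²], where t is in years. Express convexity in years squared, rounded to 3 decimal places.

22.070

With y = 0.054:
  t   CF        PV=CF/(1+0.054)^t    t·PV        t(t+1)·PV
  1        43.75        41.5085        41.5085          83.0171
  2        43.75        39.3819        78.7638         236.2915
  3        43.75        37.3642       112.0927         448.3710
  4        43.75        35.4499       141.7998         708.9990
  5       543.75       418.0192     2,090.0959      12,540.5756
  Σ                    571.7238     2,464.2608      14,017.2541
P = 571.7238.
Convexity = Σ t(t+1)·PV / [P·(1+y)²] = 14,017.2541 / (571.7238 × 1.110916) = 22.06965.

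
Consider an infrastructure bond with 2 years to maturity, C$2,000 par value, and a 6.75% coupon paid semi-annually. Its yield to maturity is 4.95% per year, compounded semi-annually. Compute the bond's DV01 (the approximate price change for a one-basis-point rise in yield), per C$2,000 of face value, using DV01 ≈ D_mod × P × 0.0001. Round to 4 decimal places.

C$0.3846

Periodic yield y = 0.02475.
  t   CF        PV=CF/(1+0.02475)^t    t·PV
  1        67.50        65.8697        65.8697
  2        67.50        64.2788       128.5576
  3        67.50        62.7263       188.1790
  4     2,067.50     1,874.8814     7,499.5258
  Σ                  2,067.7563     7,882.1322
P = 2,067.7563; D_Mac = 3.81193 half-year periods = 1.90596 yrs; D_mod = 1.85993 yrs.
DV01 ≈ 1.85993 × 2,067.7563 × 0.0001 = 0.384588.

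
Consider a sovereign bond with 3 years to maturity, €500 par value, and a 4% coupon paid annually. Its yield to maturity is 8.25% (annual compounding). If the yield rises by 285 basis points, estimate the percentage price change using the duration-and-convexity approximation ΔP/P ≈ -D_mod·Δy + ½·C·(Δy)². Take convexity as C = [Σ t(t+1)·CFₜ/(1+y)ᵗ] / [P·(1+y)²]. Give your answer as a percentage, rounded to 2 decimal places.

-7.19%

With y = 0.0825:
  t   CF        PV=CF/(1+0.0825)^t    t·PV        t(t+1)·PV
  1        20.00        18.4758        18.4758          36.9515
  2        20.00        17.0677        34.1353         102.4060
  3       520.00       409.9394     1,229.8181       4,919.2724
  Σ                    445.4828     1,282.4292       5,058.6299
P = 445.4828; D_Mac = 2.87874 yrs; D_mod = 2.65934 yrs; C = 9.69050.
Duration effect: -2.65934 × (+0.0285) = -0.075791
Convexity effect: 0.5 × 9.69050 × (0.0285)² = +0.0039356
ΔP/P ≈ -0.075791 + 0.0039356 = -0.071856 = -7.1856%.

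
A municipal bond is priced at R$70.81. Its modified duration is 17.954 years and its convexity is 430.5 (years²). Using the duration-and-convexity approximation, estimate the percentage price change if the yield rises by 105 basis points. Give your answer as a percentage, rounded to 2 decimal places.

Duration effect: -D_mod·Δy = -17.954 × (+0.0105) = -0.188517
Convexity effect: ½·C·(Δy)² = 0.5 × 430.5 × (0.0105)² = +0.0237313125
ΔP/P ≈ -0.188517 + 0.0237313125 = -0.1647856875
= -16.47856875%.

-16.48%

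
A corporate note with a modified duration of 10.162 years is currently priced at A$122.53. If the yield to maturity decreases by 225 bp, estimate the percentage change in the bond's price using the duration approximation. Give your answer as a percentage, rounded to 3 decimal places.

+22.865%

Duration approximation: ΔP/P ≈ -D_mod · Δy = -10.162 × (-0.0225) = +0.228645.
As a percentage: +22.8645%.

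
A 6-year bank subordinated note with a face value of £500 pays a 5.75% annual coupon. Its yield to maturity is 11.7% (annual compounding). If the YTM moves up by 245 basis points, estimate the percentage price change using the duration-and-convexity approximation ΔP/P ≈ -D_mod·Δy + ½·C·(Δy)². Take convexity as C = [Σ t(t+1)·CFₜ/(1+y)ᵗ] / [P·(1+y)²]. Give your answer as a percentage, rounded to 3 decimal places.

-10.389%

With y = 0.117:
  t   CF        PV=CF/(1+0.117)^t    t·PV        t(t+1)·PV
  1        28.75        25.7386        25.7386          51.4772
  2        28.75        23.0426        46.0852         138.2556
  3        28.75        20.6290        61.8870         247.5481
  4        28.75        18.4682        73.8729         369.3645
  5        28.75        16.5338        82.6689         496.0132
  6       528.75       272.2271     1,633.3625      11,433.5378
  Σ                    376.6393     1,923.6151      12,736.1964
P = 376.6393; D_Mac = 5.10731 yrs; D_mod = 4.57235 yrs; C = 27.10240.
Duration effect: -4.57235 × (+0.0245) = -0.112023
Convexity effect: 0.5 × 27.10240 × (0.0245)² = +0.0081341
ΔP/P ≈ -0.112023 + 0.0081341 = -0.103888 = -10.3888%.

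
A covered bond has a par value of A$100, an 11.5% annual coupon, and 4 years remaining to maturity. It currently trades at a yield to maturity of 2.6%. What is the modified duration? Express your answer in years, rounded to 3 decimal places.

Periodic yield y = 0.026. First find Macaulay duration:
  t   CF        PV=CF/(1+0.026)^t    t·PV
  1        11.50        11.2086        11.2086
  2        11.50        10.9245        21.8491
  3        11.50        10.6477        31.9431
  4       111.50       100.6203       402.4810
  Σ                    133.4011       467.4818
P = 133.4011; Macaulay duration = 467.4818 / 133.4011 = 3.50433 years.
Modified duration = D_Mac / (1 + y) = 3.50433 / 1.026 = 3.41553 years.

3.416 years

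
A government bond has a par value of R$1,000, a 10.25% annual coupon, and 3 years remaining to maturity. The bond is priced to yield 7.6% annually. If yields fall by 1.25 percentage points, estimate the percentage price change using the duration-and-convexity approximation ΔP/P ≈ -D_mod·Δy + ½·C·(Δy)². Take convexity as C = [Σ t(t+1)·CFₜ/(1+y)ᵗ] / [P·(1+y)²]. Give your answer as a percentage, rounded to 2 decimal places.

+3.25%

With y = 0.076:
  t   CF        PV=CF/(1+0.076)^t    t·PV        t(t+1)·PV
  1       102.50        95.2602        95.2602         190.5204
  2       102.50        88.5318       177.0636         531.1908
  3     1,102.50       884.9970     2,654.9909      10,619.9636
  Σ                  1,068.7890     2,927.3147      11,341.6749
P = 1,068.7890; D_Mac = 2.73891 yrs; D_mod = 2.54545 yrs; C = 9.16560.
Duration effect: -2.54545 × (-0.0125) = +0.031818
Convexity effect: 0.5 × 9.16560 × (-0.0125)² = +0.0007161
ΔP/P ≈ +0.031818 + 0.0007161 = +0.032534 = +3.2534%.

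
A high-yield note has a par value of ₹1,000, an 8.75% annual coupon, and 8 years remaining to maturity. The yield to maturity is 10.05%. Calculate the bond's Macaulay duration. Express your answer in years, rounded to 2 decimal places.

Periodic yield y = 0.1005. Discount each cash flow and weight by its year:
  t   CF        PV=CF/(1+0.1005)^t    t·PV
  1        87.50        79.5093        79.5093
  2        87.50        72.2484       144.4967
  3        87.50        65.6505       196.9514
  4        87.50        59.6551       238.6206
  5        87.50        54.2073       271.0365
  6        87.50        49.2570       295.5419
  7        87.50        44.7587       313.3111
  8     1,087.50       505.4857     4,043.8858
  Σ                    930.7720     5,583.3533
Price P = Σ PV = 930.7720.
Macaulay duration = Σ(t·PV) / P = 5,583.3533 / 930.7720 = 5.99863 years.

6.00 years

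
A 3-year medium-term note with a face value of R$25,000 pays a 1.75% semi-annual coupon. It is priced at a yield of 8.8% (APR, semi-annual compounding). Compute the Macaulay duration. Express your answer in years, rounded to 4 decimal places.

Periodic yield y = 0.044. Discount each cash flow and weight by its period:
  t   CF        PV=CF/(1+0.044)^t    t·PV
  1       218.75       209.5307       209.5307
  2       218.75       200.6999       401.3997
  3       218.75       192.2412       576.7237
  4       218.75       184.1391       736.5565
  5       218.75       176.3785       881.8923
  6    25,218.75    19,476.9327   116,861.5964
  Σ                 20,439.9221   119,667.6993
Price P = Σ PV = 20,439.9221.
Macaulay duration = Σ(t·PV) / P = 119,667.6993 / 20,439.9221 = 5.85461 half-year periods.
In years: 5.85461 / 2 = 2.92730 years.

2.9273 years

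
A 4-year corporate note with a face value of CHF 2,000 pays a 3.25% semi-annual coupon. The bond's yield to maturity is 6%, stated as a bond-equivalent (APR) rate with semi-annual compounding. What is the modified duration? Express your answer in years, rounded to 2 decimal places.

3.66 years

Periodic yield y = 0.03. First find Macaulay duration:
  t   CF        PV=CF/(1+0.03)^t    t·PV
  1        32.50        31.5534        31.5534
  2        32.50        30.6344        61.2687
  3        32.50        29.7421        89.2263
  4        32.50        28.8758       115.5033
  5        32.50        28.0348       140.1739
  6        32.50        27.2182       163.3094
  7        32.50        26.4255       184.9783
  8     2,032.50     1,604.4743    12,835.7941
  Σ                  1,806.9585    13,621.8076
P = 1,806.9585; Macaulay duration = 13,621.8076 / 1,806.9585 = 7.53853 half-year periods = 3.76926 years.
Modified duration = D_Mac / (1 + y) = 3.76926 / 1.03 = 3.65948 years.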